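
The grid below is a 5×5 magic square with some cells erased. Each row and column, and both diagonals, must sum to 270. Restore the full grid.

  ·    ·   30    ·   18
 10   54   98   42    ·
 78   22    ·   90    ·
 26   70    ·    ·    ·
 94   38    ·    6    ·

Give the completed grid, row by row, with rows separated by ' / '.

62 86 30 74 18 / 10 54 98 42 66 / 78 22 46 90 34 / 26 70 14 58 102 / 94 38 82 6 50

The remaining cell in row 2 is (2,5) = 270 − 204 = 66.
The remaining cell in column 1 is (1,1) = 270 − 208 = 62.
Using column 2: 54 + 22 + 70 + 38 + ? → (1,2) = 270 − 184 = 86.
Anti-diagonal: 18 + 42 + 70 + 94 + ? = 270, so (3,3) = 46.
Row 1: 62 + 86 + 30 + 18 + ? = 270, so (1,4) = 74.
Row 3: 78 + 22 + 46 + 90 + ? = 270, so (3,5) = 34.
Using column 4: 74 + 42 + 90 + 6 + ? → (4,4) = 270 − 212 = 58.
Main diagonal: 62 + 54 + 46 + 58 + ? = 270, so (5,5) = 50.
Using row 5: 94 + 38 + 6 + 50 + ? → (5,3) = 270 − 188 = 82.
Column 3: 30 + 98 + 46 + 82 + ? = 270, so (4,3) = 14.
The remaining cell in column 5 is (4,5) = 270 − 168 = 102.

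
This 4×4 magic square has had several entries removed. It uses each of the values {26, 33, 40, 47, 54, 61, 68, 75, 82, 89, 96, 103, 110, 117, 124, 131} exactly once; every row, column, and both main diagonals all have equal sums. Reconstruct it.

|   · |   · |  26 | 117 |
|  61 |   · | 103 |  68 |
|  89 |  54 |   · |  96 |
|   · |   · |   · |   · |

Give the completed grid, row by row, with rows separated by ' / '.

124 47 26 117 / 61 82 103 68 / 89 54 75 96 / 40 131 110 33

The 16 entries sum to 1256, so each line sums to 1256/4 = 314.
Row 2: 61 + 103 + 68 + ? = 314, so (2,2) = 82.
Row 3: 89 + 54 + 96 + ? = 314, so (3,3) = 75.
From column 3, 314 − (26 + 103 + 75) gives (4,3) = 110.
Using column 4: 117 + 68 + 96 + ? → (4,4) = 314 − 281 = 33.
Main diagonal: 82 + 75 + 33 + ? = 314, so (1,1) = 124.
Anti-diagonal needs 314; the known cells sum to 274, so (4,1) = 40.
Using row 1: 124 + 26 + 117 + ? → (1,2) = 314 − 267 = 47.
From row 4, 314 − (40 + 110 + 33) gives (4,2) = 131.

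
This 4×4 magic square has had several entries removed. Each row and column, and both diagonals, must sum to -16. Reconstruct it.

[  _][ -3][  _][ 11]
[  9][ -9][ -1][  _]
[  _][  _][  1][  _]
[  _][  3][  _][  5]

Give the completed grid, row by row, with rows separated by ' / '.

-13 -3 -11 11 / 9 -9 -1 -15 / 7 -7 1 -17 / -19 3 -5 5

Using row 2: 9 + (-9) + (-1) + ? → (2,4) = -16 − (-1) = -15.
Column 2: -3 + (-9) + 3 + ? = -16, so (3,2) = -7.
Column 4 must total -16; the given cells sum to 1, so (3,4) = -17.
Main diagonal needs -16; the known cells sum to -3, so (1,1) = -13.
Anti-diagonal needs -16; the known cells sum to 3, so (4,1) = -19.
From row 1, -16 − (-13 + (-3) + 11) gives (1,3) = -11.
Row 3: -7 + 1 + (-17) + ? = -16, so (3,1) = 7.
Using row 4: -19 + 3 + 5 + ? → (4,3) = -16 − (-11) = -5.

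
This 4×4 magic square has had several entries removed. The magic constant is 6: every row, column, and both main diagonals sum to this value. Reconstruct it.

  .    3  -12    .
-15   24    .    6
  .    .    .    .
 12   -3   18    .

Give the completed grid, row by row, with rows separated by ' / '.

-6 3 -12 21 / -15 24 -9 6 / 15 -18 9 0 / 12 -3 18 -21

The remaining cell in row 2 is (2,3) = 6 − 15 = -9.
The remaining cell in row 4 is (4,4) = 6 − 27 = -21.
Column 2: 3 + 24 + (-3) + ? = 6, so (3,2) = -18.
Column 3: -12 + (-9) + 18 + ? = 6, so (3,3) = 9.
Main diagonal needs 6; the known cells sum to 12, so (1,1) = -6.
Using anti-diagonal: -9 + (-18) + 12 + ? → (1,4) = 6 − (-15) = 21.
Column 1 must total 6; the given cells sum to -9, so (3,1) = 15.
From column 4, 6 − (21 + 6 + (-21)) gives (3,4) = 0.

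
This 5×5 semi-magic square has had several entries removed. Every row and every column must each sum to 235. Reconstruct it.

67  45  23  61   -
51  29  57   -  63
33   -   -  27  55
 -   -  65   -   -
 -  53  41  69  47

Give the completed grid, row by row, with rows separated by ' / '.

Using row 1: 67 + 45 + 23 + 61 + ? → (1,5) = 235 − 196 = 39.
Using row 2: 51 + 29 + 57 + 63 + ? → (2,4) = 235 − 200 = 35.
The remaining cell in row 5 is (5,1) = 235 − 210 = 25.
Using column 1: 67 + 51 + 33 + 25 + ? → (4,1) = 235 − 176 = 59.
Column 3 must total 235; the given cells sum to 186, so (3,3) = 49.
Column 4: 61 + 35 + 27 + 69 + ? = 235, so (4,4) = 43.
The remaining cell in column 5 is (4,5) = 235 − 204 = 31.
From row 3, 235 − (33 + 49 + 27 + 55) gives (3,2) = 71.
Row 4 must total 235; the given cells sum to 198, so (4,2) = 37.

67 45 23 61 39 / 51 29 57 35 63 / 33 71 49 27 55 / 59 37 65 43 31 / 25 53 41 69 47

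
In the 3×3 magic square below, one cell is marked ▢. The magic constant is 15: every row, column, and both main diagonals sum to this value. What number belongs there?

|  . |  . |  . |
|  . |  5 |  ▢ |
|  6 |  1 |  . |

3

Row 3 needs 15; the known cells sum to 7, so (3,3) = 8.
Using column 2: 5 + 1 + ? → (1,2) = 15 − 6 = 9.
The remaining cell in main diagonal is (1,1) = 15 − 13 = 2.
The remaining cell in anti-diagonal is (1,3) = 15 − 11 = 4.
Column 1 needs 15; the known cells sum to 8, so (2,1) = 7.
From column 3, 15 − (4 + 8) gives (2,3) = 3.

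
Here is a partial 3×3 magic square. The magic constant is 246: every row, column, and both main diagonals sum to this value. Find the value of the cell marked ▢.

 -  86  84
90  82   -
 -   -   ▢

From row 1, 246 − (86 + 84) gives (1,1) = 76.
The remaining cell in row 2 is (2,3) = 246 − 172 = 74.
The remaining cell in column 1 is (3,1) = 246 − 166 = 80.
Column 2: 86 + 82 + ? = 246, so (3,2) = 78.
The remaining cell in column 3 is (3,3) = 246 − 158 = 88.

88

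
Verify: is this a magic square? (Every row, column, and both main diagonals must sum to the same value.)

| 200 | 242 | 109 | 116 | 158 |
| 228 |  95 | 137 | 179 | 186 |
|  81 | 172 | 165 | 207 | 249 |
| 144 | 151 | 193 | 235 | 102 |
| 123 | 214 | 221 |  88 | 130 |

No — column 1 sums to 776 but column 3 sums to 825.

Row 1: 200 + 242 + 109 + 116 + 158 = 825.
Row 2: 228 + 95 + 137 + 179 + 186 = 825.
Row 3: 81 + 172 + 165 + 207 + 249 = 874.
Row 4: 144 + 151 + 193 + 235 + 102 = 825.
Row 5: 123 + 214 + 221 + 88 + 130 = 776.
Column 1: 200 + 228 + 81 + 144 + 123 = 776.
Column 2: 242 + 95 + 172 + 151 + 214 = 874.
Column 3: 109 + 137 + 165 + 193 + 221 = 825.
Column 4: 116 + 179 + 207 + 235 + 88 = 825.
Column 5: 158 + 186 + 249 + 102 + 130 = 825.
Main diagonal: 200 + 95 + 165 + 235 + 130 = 825.
Anti-diagonal: 158 + 179 + 165 + 151 + 123 = 776.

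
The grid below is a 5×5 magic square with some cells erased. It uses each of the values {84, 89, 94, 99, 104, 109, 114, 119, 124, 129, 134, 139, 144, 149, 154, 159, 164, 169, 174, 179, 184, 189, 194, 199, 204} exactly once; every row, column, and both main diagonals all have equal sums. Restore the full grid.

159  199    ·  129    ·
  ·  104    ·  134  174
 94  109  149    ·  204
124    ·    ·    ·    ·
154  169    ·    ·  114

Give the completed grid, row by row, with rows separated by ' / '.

159 199 89 129 144 / 189 104 119 134 174 / 94 109 149 164 204 / 124 139 179 194 84 / 154 169 184 99 114

The 25 entries sum to 3600, so each line sums to 3600/5 = 720.
From row 3, 720 − (94 + 109 + 149 + 204) gives (3,4) = 164.
Using column 1: 159 + 94 + 124 + 154 + ? → (2,1) = 720 − 531 = 189.
Column 2 needs 720; the known cells sum to 581, so (4,2) = 139.
Using main diagonal: 159 + 104 + 149 + 114 + ? → (4,4) = 720 − 526 = 194.
From anti-diagonal, 720 − (134 + 149 + 139 + 154) gives (1,5) = 144.
Row 1 must total 720; the given cells sum to 631, so (1,3) = 89.
Using row 2: 189 + 104 + 134 + 174 + ? → (2,3) = 720 − 601 = 119.
The remaining cell in column 4 is (5,4) = 720 − 621 = 99.
Column 5 must total 720; the given cells sum to 636, so (4,5) = 84.
Row 4 needs 720; the known cells sum to 541, so (4,3) = 179.
Using row 5: 154 + 169 + 99 + 114 + ? → (5,3) = 720 − 536 = 184.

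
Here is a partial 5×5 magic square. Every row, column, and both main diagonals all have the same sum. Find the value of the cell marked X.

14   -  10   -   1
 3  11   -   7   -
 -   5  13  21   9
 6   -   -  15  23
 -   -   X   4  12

16

Main diagonal is complete and sums to 65; that is the magic constant.
From row 3, 65 − (5 + 13 + 21 + 9) gives (3,1) = 17.
Column 1 must total 65; the given cells sum to 40, so (5,1) = 25.
Column 4 must total 65; the given cells sum to 47, so (1,4) = 18.
Using column 5: 1 + 9 + 23 + 12 + ? → (2,5) = 65 − 45 = 20.
From anti-diagonal, 65 − (1 + 7 + 13 + 25) gives (4,2) = 19.
Row 1 must total 65; the given cells sum to 43, so (1,2) = 22.
The remaining cell in row 2 is (2,3) = 65 − 41 = 24.
Row 4 needs 65; the known cells sum to 63, so (4,3) = 2.
Using column 2: 22 + 11 + 5 + 19 + ? → (5,2) = 65 − 57 = 8.
Column 3: 10 + 24 + 13 + 2 + ? = 65, so (5,3) = 16.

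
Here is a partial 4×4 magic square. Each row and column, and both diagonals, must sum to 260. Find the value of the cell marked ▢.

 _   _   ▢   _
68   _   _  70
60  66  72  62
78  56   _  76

Row 4 needs 260; the known cells sum to 210, so (4,3) = 50.
From column 1, 260 − (68 + 60 + 78) gives (1,1) = 54.
Column 4 needs 260; the known cells sum to 208, so (1,4) = 52.
Using main diagonal: 54 + 72 + 76 + ? → (2,2) = 260 − 202 = 58.
The remaining cell in anti-diagonal is (2,3) = 260 − 196 = 64.
From column 2, 260 − (58 + 66 + 56) gives (1,2) = 80.
The remaining cell in column 3 is (1,3) = 260 − 186 = 74.

74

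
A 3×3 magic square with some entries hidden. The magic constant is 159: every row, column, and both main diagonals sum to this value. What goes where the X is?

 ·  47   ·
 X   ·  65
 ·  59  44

41

The remaining cell in row 3 is (3,1) = 159 − 103 = 56.
The remaining cell in column 2 is (2,2) = 159 − 106 = 53.
Column 3 needs 159; the known cells sum to 109, so (1,3) = 50.
From main diagonal, 159 − (53 + 44) gives (1,1) = 62.
Row 2 needs 159; the known cells sum to 118, so (2,1) = 41.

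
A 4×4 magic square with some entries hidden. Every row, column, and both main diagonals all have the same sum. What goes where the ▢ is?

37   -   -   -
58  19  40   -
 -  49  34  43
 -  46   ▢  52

Main diagonal is complete and sums to 142; that is the magic constant.
Using row 2: 58 + 19 + 40 + ? → (2,4) = 142 − 117 = 25.
The remaining cell in row 3 is (3,1) = 142 − 126 = 16.
From column 1, 142 − (37 + 58 + 16) gives (4,1) = 31.
From column 2, 142 − (19 + 49 + 46) gives (1,2) = 28.
Column 4 must total 142; the given cells sum to 120, so (1,4) = 22.
Row 1: 37 + 28 + 22 + ? = 142, so (1,3) = 55.
The remaining cell in row 4 is (4,3) = 142 − 129 = 13.

13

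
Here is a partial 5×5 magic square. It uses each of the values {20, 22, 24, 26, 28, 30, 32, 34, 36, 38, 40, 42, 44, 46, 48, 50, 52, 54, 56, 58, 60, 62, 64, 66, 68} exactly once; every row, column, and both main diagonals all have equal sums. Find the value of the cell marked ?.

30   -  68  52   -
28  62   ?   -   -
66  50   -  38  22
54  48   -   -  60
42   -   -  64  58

The 25 entries sum to 1100, so each line sums to 1100/5 = 220.
Row 3: 66 + 50 + 38 + 22 + ? = 220, so (3,3) = 44.
The remaining cell in main diagonal is (4,4) = 220 − 194 = 26.
The remaining cell in row 4 is (4,3) = 220 − 188 = 32.
Column 4: 52 + 38 + 26 + 64 + ? = 220, so (2,4) = 40.
From anti-diagonal, 220 − (40 + 44 + 48 + 42) gives (1,5) = 46.
Row 1 needs 220; the known cells sum to 196, so (1,2) = 24.
Using column 2: 24 + 62 + 50 + 48 + ? → (5,2) = 220 − 184 = 36.
Column 5 must total 220; the given cells sum to 186, so (2,5) = 34.
Row 2 must total 220; the given cells sum to 164, so (2,3) = 56.

56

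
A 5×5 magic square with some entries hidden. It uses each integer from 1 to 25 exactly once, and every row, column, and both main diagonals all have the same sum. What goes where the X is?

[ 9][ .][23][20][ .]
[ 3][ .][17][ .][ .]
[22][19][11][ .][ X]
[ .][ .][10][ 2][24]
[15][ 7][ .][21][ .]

5

The entries are 1 through 25, which sum to 325, so each line sums to 325/5 = 65.
Using column 1: 9 + 3 + 22 + 15 + ? → (4,1) = 65 − 49 = 16.
Using column 3: 23 + 17 + 11 + 10 + ? → (5,3) = 65 − 61 = 4.
The remaining cell in row 4 is (4,2) = 65 − 52 = 13.
Row 5 needs 65; the known cells sum to 47, so (5,5) = 18.
Using main diagonal: 9 + 11 + 2 + 18 + ? → (2,2) = 65 − 40 = 25.
Column 2: 25 + 19 + 13 + 7 + ? = 65, so (1,2) = 1.
Row 1: 9 + 1 + 23 + 20 + ? = 65, so (1,5) = 12.
Anti-diagonal must total 65; the given cells sum to 51, so (2,4) = 14.
Row 2 must total 65; the given cells sum to 59, so (2,5) = 6.
Column 4: 20 + 14 + 2 + 21 + ? = 65, so (3,4) = 8.
Using column 5: 12 + 6 + 24 + 18 + ? → (3,5) = 65 − 60 = 5.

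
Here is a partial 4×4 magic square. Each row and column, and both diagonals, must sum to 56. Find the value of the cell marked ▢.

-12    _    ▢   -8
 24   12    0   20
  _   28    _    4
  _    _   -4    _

Using column 4: -8 + 20 + 4 + ? → (4,4) = 56 − 16 = 40.
From main diagonal, 56 − (-12 + 12 + 40) gives (3,3) = 16.
Using anti-diagonal: -8 + 0 + 28 + ? → (4,1) = 56 − 20 = 36.
From row 3, 56 − (28 + 16 + 4) gives (3,1) = 8.
From row 4, 56 − (36 + (-4) + 40) gives (4,2) = -16.
Column 2: 12 + 28 + (-16) + ? = 56, so (1,2) = 32.
From column 3, 56 − (0 + 16 + (-4)) gives (1,3) = 44.

44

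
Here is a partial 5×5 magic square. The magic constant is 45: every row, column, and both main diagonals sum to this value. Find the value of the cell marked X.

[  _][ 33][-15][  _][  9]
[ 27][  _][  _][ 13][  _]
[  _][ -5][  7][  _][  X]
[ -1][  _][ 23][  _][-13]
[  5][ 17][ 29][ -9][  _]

31

The remaining cell in row 5 is (5,5) = 45 − 42 = 3.
Column 3: -15 + 7 + 23 + 29 + ? = 45, so (2,3) = 1.
Anti-diagonal: 9 + 13 + 7 + 5 + ? = 45, so (4,2) = 11.
Using row 4: -1 + 11 + 23 + (-13) + ? → (4,4) = 45 − 20 = 25.
Using column 2: 33 + (-5) + 11 + 17 + ? → (2,2) = 45 − 56 = -11.
Main diagonal needs 45; the known cells sum to 24, so (1,1) = 21.
Row 1: 21 + 33 + (-15) + 9 + ? = 45, so (1,4) = -3.
Row 2 must total 45; the given cells sum to 30, so (2,5) = 15.
Column 1 must total 45; the given cells sum to 52, so (3,1) = -7.
Using column 4: -3 + 13 + 25 + (-9) + ? → (3,4) = 45 − 26 = 19.
The remaining cell in column 5 is (3,5) = 45 − 14 = 31.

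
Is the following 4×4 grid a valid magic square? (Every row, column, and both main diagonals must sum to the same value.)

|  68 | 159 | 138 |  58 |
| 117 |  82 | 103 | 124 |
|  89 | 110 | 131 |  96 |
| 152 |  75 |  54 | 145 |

Row 1: 68 + 159 + 138 + 58 = 423.
Row 2: 117 + 82 + 103 + 124 = 426.
Row 3: 89 + 110 + 131 + 96 = 426.
Row 4: 152 + 75 + 54 + 145 = 426.
Column 1: 68 + 117 + 89 + 152 = 426.
Column 2: 159 + 82 + 110 + 75 = 426.
Column 3: 138 + 103 + 131 + 54 = 426.
Column 4: 58 + 124 + 96 + 145 = 423.
Main diagonal: 68 + 82 + 131 + 145 = 426.
Anti-diagonal: 58 + 103 + 110 + 152 = 423.

No — column 1 sums to 426 but anti-diagonal sums to 423.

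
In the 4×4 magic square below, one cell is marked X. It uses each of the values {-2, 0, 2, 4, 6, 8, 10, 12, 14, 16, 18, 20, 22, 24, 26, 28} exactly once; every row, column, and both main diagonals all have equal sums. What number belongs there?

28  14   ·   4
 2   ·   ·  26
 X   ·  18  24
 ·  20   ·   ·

The 16 entries sum to 208, so each line sums to 208/4 = 52.
From row 1, 52 − (28 + 14 + 4) gives (1,3) = 6.
Column 4 needs 52; the known cells sum to 54, so (4,4) = -2.
From main diagonal, 52 − (28 + 18 + (-2)) gives (2,2) = 8.
From row 2, 52 − (2 + 8 + 26) gives (2,3) = 16.
The remaining cell in column 2 is (3,2) = 52 − 42 = 10.
The remaining cell in column 3 is (4,3) = 52 − 40 = 12.
The remaining cell in anti-diagonal is (4,1) = 52 − 30 = 22.
Row 3: 10 + 18 + 24 + ? = 52, so (3,1) = 0.

0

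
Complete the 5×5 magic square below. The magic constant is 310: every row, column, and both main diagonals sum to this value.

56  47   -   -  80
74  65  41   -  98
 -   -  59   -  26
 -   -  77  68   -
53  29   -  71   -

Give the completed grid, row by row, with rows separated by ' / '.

56 47 38 89 80 / 74 65 41 32 98 / 92 83 59 50 26 / 35 86 77 68 44 / 53 29 95 71 62

Using row 2: 74 + 65 + 41 + 98 + ? → (2,4) = 310 − 278 = 32.
Main diagonal must total 310; the given cells sum to 248, so (5,5) = 62.
Using anti-diagonal: 80 + 32 + 59 + 53 + ? → (4,2) = 310 − 224 = 86.
The remaining cell in row 5 is (5,3) = 310 − 215 = 95.
The remaining cell in column 2 is (3,2) = 310 − 227 = 83.
The remaining cell in column 3 is (1,3) = 310 − 272 = 38.
Column 5: 80 + 98 + 26 + 62 + ? = 310, so (4,5) = 44.
The remaining cell in row 1 is (1,4) = 310 − 221 = 89.
The remaining cell in row 4 is (4,1) = 310 − 275 = 35.
The remaining cell in column 1 is (3,1) = 310 − 218 = 92.
Column 4 must total 310; the given cells sum to 260, so (3,4) = 50.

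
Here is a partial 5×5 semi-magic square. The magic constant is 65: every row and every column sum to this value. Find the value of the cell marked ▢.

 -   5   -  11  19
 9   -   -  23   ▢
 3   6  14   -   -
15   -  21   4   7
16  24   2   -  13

Row 4: 15 + 21 + 4 + 7 + ? = 65, so (4,2) = 18.
Row 5 needs 65; the known cells sum to 55, so (5,4) = 10.
Column 1: 9 + 3 + 15 + 16 + ? = 65, so (1,1) = 22.
Column 2 needs 65; the known cells sum to 53, so (2,2) = 12.
Column 4 needs 65; the known cells sum to 48, so (3,4) = 17.
The remaining cell in row 1 is (1,3) = 65 − 57 = 8.
The remaining cell in row 3 is (3,5) = 65 − 40 = 25.
Column 3 must total 65; the given cells sum to 45, so (2,3) = 20.
Column 5: 19 + 25 + 7 + 13 + ? = 65, so (2,5) = 1.

1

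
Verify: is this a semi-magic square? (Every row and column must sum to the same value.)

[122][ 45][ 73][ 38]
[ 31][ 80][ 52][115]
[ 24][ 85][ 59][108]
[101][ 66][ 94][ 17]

No — column 3 sums to 278 but column 2 sums to 276.

Row 1: 122 + 45 + 73 + 38 = 278.
Row 2: 31 + 80 + 52 + 115 = 278.
Row 3: 24 + 85 + 59 + 108 = 276.
Row 4: 101 + 66 + 94 + 17 = 278.
Column 1: 122 + 31 + 24 + 101 = 278.
Column 2: 45 + 80 + 85 + 66 = 276.
Column 3: 73 + 52 + 59 + 94 = 278.
Column 4: 38 + 115 + 108 + 17 = 278.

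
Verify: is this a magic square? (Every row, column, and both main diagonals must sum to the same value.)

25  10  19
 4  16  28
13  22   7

Row 1: 25 + 10 + 19 = 54.
Row 2: 4 + 16 + 28 = 48.
Row 3: 13 + 22 + 7 = 42.
Column 1: 25 + 4 + 13 = 42.
Column 2: 10 + 16 + 22 = 48.
Column 3: 19 + 28 + 7 = 54.
Main diagonal: 25 + 16 + 7 = 48.
Anti-diagonal: 19 + 16 + 13 = 48.

No — anti-diagonal sums to 48 but column 1 sums to 42.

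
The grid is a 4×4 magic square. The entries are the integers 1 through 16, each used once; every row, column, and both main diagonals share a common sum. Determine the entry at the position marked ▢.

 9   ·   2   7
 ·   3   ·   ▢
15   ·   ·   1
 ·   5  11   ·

The entries are 1 through 16, which sum to 136, so each line sums to 136/4 = 34.
Row 1 needs 34; the known cells sum to 18, so (1,2) = 16.
Using column 2: 16 + 3 + 5 + ? → (3,2) = 34 − 24 = 10.
Row 3: 15 + 10 + 1 + ? = 34, so (3,3) = 8.
Column 3 must total 34; the given cells sum to 21, so (2,3) = 13.
From main diagonal, 34 − (9 + 3 + 8) gives (4,4) = 14.
The remaining cell in anti-diagonal is (4,1) = 34 − 30 = 4.
From column 1, 34 − (9 + 15 + 4) gives (2,1) = 6.
Column 4 must total 34; the given cells sum to 22, so (2,4) = 12.

12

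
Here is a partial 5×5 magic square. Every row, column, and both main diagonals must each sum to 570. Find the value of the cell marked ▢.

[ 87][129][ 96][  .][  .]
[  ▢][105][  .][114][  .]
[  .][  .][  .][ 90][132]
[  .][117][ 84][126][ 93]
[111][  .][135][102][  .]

From row 4, 570 − (117 + 84 + 126 + 93) gives (4,1) = 150.
Column 4 needs 570; the known cells sum to 432, so (1,4) = 138.
Using row 1: 87 + 129 + 96 + 138 + ? → (1,5) = 570 − 450 = 120.
Anti-diagonal: 120 + 114 + 117 + 111 + ? = 570, so (3,3) = 108.
Using column 3: 96 + 108 + 84 + 135 + ? → (2,3) = 570 − 423 = 147.
Main diagonal needs 570; the known cells sum to 426, so (5,5) = 144.
The remaining cell in row 5 is (5,2) = 570 − 492 = 78.
Column 2: 129 + 105 + 117 + 78 + ? = 570, so (3,2) = 141.
Column 5 must total 570; the given cells sum to 489, so (2,5) = 81.
Row 2 needs 570; the known cells sum to 447, so (2,1) = 123.

123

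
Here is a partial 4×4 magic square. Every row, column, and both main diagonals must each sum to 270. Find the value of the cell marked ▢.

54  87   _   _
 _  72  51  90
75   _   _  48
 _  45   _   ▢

63

The remaining cell in row 2 is (2,1) = 270 − 213 = 57.
Using column 1: 54 + 57 + 75 + ? → (4,1) = 270 − 186 = 84.
From column 2, 270 − (87 + 72 + 45) gives (3,2) = 66.
From anti-diagonal, 270 − (51 + 66 + 84) gives (1,4) = 69.
Row 1 must total 270; the given cells sum to 210, so (1,3) = 60.
The remaining cell in row 3 is (3,3) = 270 − 189 = 81.
From column 3, 270 − (60 + 51 + 81) gives (4,3) = 78.
From column 4, 270 − (69 + 90 + 48) gives (4,4) = 63.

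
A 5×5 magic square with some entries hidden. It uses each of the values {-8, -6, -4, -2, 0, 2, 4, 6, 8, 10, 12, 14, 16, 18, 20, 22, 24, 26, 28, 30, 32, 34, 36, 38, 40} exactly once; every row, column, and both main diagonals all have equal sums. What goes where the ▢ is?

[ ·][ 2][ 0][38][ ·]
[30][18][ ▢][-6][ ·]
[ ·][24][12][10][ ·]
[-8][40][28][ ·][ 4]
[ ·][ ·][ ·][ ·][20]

The 25 entries sum to 400, so each line sums to 400/5 = 80.
Row 4 needs 80; the known cells sum to 64, so (4,4) = 16.
The remaining cell in column 2 is (5,2) = 80 − 84 = -4.
Column 4 needs 80; the known cells sum to 58, so (5,4) = 22.
From main diagonal, 80 − (18 + 12 + 16 + 20) gives (1,1) = 14.
The remaining cell in row 1 is (1,5) = 80 − 54 = 26.
Anti-diagonal needs 80; the known cells sum to 72, so (5,1) = 8.
The remaining cell in row 5 is (5,3) = 80 − 46 = 34.
Column 1: 14 + 30 + (-8) + 8 + ? = 80, so (3,1) = 36.
Column 3: 0 + 12 + 28 + 34 + ? = 80, so (2,3) = 6.

6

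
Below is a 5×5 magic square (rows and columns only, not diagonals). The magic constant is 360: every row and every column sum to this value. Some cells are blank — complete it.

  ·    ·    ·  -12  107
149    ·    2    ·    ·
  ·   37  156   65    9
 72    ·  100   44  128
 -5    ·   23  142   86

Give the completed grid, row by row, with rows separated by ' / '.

Row 3 must total 360; the given cells sum to 267, so (3,1) = 93.
Using row 4: 72 + 100 + 44 + 128 + ? → (4,2) = 360 − 344 = 16.
The remaining cell in row 5 is (5,2) = 360 − 246 = 114.
Using column 1: 149 + 93 + 72 + (-5) + ? → (1,1) = 360 − 309 = 51.
Column 3: 2 + 156 + 100 + 23 + ? = 360, so (1,3) = 79.
Column 4: -12 + 65 + 44 + 142 + ? = 360, so (2,4) = 121.
Column 5 must total 360; the given cells sum to 330, so (2,5) = 30.
Using row 1: 51 + 79 + (-12) + 107 + ? → (1,2) = 360 − 225 = 135.
Using row 2: 149 + 2 + 121 + 30 + ? → (2,2) = 360 − 302 = 58.

51 135 79 -12 107 / 149 58 2 121 30 / 93 37 156 65 9 / 72 16 100 44 128 / -5 114 23 142 86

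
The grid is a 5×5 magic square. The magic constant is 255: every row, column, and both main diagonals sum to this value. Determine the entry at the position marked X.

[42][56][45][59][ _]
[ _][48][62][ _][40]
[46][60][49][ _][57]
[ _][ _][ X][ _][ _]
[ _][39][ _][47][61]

41

Row 1 needs 255; the known cells sum to 202, so (1,5) = 53.
Row 3 must total 255; the given cells sum to 212, so (3,4) = 43.
Column 2: 56 + 48 + 60 + 39 + ? = 255, so (4,2) = 52.
Column 5: 53 + 40 + 57 + 61 + ? = 255, so (4,5) = 44.
From main diagonal, 255 − (42 + 48 + 49 + 61) gives (4,4) = 55.
From column 4, 255 − (59 + 43 + 55 + 47) gives (2,4) = 51.
Anti-diagonal needs 255; the known cells sum to 205, so (5,1) = 50.
From row 2, 255 − (48 + 62 + 51 + 40) gives (2,1) = 54.
Using row 5: 50 + 39 + 47 + 61 + ? → (5,3) = 255 − 197 = 58.
Using column 1: 42 + 54 + 46 + 50 + ? → (4,1) = 255 − 192 = 63.
From column 3, 255 − (45 + 62 + 49 + 58) gives (4,3) = 41.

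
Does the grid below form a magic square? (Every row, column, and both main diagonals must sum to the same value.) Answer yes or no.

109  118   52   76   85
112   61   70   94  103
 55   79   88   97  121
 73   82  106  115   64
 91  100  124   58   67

Yes

Row 1: 109 + 118 + 52 + 76 + 85 = 440.
Row 2: 112 + 61 + 70 + 94 + 103 = 440.
Row 3: 55 + 79 + 88 + 97 + 121 = 440.
Row 4: 73 + 82 + 106 + 115 + 64 = 440.
Row 5: 91 + 100 + 124 + 58 + 67 = 440.
Column 1: 109 + 112 + 55 + 73 + 91 = 440.
Column 2: 118 + 61 + 79 + 82 + 100 = 440.
Column 3: 52 + 70 + 88 + 106 + 124 = 440.
Column 4: 76 + 94 + 97 + 115 + 58 = 440.
Column 5: 85 + 103 + 121 + 64 + 67 = 440.
Main diagonal: 109 + 61 + 88 + 115 + 67 = 440.
Anti-diagonal: 85 + 94 + 88 + 82 + 91 = 440.
All lines sum to 440.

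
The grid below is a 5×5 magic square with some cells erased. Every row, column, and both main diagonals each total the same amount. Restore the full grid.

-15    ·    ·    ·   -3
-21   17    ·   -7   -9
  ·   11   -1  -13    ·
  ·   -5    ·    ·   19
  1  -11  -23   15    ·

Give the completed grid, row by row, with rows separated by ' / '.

Anti-diagonal is already complete: -3 + -7 + -1 + -5 + 1 = -15, so that is the magic constant.
Using row 2: -21 + 17 + (-7) + (-9) + ? → (2,3) = -15 − (-20) = 5.
From row 5, -15 − (1 + (-11) + (-23) + 15) gives (5,5) = 3.
Column 2: 17 + 11 + (-5) + (-11) + ? = -15, so (1,2) = -27.
The remaining cell in column 5 is (3,5) = -15 − 10 = -25.
Main diagonal needs -15; the known cells sum to 4, so (4,4) = -19.
Using row 3: 11 + (-1) + (-13) + (-25) + ? → (3,1) = -15 − (-28) = 13.
The remaining cell in column 1 is (4,1) = -15 − (-22) = 7.
Column 4: -7 + (-13) + (-19) + 15 + ? = -15, so (1,4) = 9.
The remaining cell in row 1 is (1,3) = -15 − (-36) = 21.
Using row 4: 7 + (-5) + (-19) + 19 + ? → (4,3) = -15 − 2 = -17.

-15 -27 21 9 -3 / -21 17 5 -7 -9 / 13 11 -1 -13 -25 / 7 -5 -17 -19 19 / 1 -11 -23 15 3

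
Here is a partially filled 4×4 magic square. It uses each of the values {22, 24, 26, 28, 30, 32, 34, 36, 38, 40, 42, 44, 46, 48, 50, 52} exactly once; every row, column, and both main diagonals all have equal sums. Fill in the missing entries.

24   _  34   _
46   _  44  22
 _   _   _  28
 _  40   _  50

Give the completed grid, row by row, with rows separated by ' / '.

24 42 34 48 / 46 36 44 22 / 52 30 38 28 / 26 40 32 50

The 16 entries sum to 592, so each line sums to 592/4 = 148.
Row 2 needs 148; the known cells sum to 112, so (2,2) = 36.
Using column 4: 22 + 28 + 50 + ? → (1,4) = 148 − 100 = 48.
Main diagonal: 24 + 36 + 50 + ? = 148, so (3,3) = 38.
Row 1 needs 148; the known cells sum to 106, so (1,2) = 42.
Column 2 must total 148; the given cells sum to 118, so (3,2) = 30.
Using column 3: 34 + 44 + 38 + ? → (4,3) = 148 − 116 = 32.
The remaining cell in anti-diagonal is (4,1) = 148 − 122 = 26.
Row 3 needs 148; the known cells sum to 96, so (3,1) = 52.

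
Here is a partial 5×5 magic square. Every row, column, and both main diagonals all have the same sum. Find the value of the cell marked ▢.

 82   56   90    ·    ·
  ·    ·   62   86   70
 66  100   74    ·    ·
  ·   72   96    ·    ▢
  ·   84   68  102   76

54

Column 3 is complete and sums to 390; that is the magic constant.
Row 5 must total 390; the given cells sum to 330, so (5,1) = 60.
From column 2, 390 − (56 + 100 + 72 + 84) gives (2,2) = 78.
The remaining cell in main diagonal is (4,4) = 390 − 310 = 80.
The remaining cell in anti-diagonal is (1,5) = 390 − 292 = 98.
The remaining cell in row 1 is (1,4) = 390 − 326 = 64.
Row 2: 78 + 62 + 86 + 70 + ? = 390, so (2,1) = 94.
The remaining cell in column 1 is (4,1) = 390 − 302 = 88.
Using column 4: 64 + 86 + 80 + 102 + ? → (3,4) = 390 − 332 = 58.
Row 3 must total 390; the given cells sum to 298, so (3,5) = 92.
Row 4 must total 390; the given cells sum to 336, so (4,5) = 54.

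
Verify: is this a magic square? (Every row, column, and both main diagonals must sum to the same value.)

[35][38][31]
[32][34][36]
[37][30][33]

No — column 1 sums to 104 but main diagonal sums to 102.

Row 1: 35 + 38 + 31 = 104.
Row 2: 32 + 34 + 36 = 102.
Row 3: 37 + 30 + 33 = 100.
Column 1: 35 + 32 + 37 = 104.
Column 2: 38 + 34 + 30 = 102.
Column 3: 31 + 36 + 33 = 100.
Main diagonal: 35 + 34 + 33 = 102.
Anti-diagonal: 31 + 34 + 37 = 102.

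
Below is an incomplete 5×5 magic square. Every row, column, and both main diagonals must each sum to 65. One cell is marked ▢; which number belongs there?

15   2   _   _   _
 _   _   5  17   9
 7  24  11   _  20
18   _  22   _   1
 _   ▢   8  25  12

16

Using row 3: 7 + 24 + 11 + 20 + ? → (3,4) = 65 − 62 = 3.
From column 3, 65 − (5 + 11 + 22 + 8) gives (1,3) = 19.
Column 5 needs 65; the known cells sum to 42, so (1,5) = 23.
Row 1 needs 65; the known cells sum to 59, so (1,4) = 6.
Column 4 must total 65; the given cells sum to 51, so (4,4) = 14.
Main diagonal needs 65; the known cells sum to 52, so (2,2) = 13.
Row 2 needs 65; the known cells sum to 44, so (2,1) = 21.
Row 4 must total 65; the given cells sum to 55, so (4,2) = 10.
Column 1 must total 65; the given cells sum to 61, so (5,1) = 4.
Using column 2: 2 + 13 + 24 + 10 + ? → (5,2) = 65 − 49 = 16.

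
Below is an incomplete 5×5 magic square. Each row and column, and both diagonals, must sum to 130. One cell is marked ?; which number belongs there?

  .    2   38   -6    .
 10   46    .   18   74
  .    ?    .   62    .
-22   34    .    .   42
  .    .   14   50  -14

The remaining cell in row 2 is (2,3) = 130 − 148 = -18.
From column 4, 130 − (-6 + 18 + 62 + 50) gives (4,4) = 6.
Row 4 must total 130; the given cells sum to 60, so (4,3) = 70.
Using column 3: 38 + (-18) + 70 + 14 + ? → (3,3) = 130 − 104 = 26.
From main diagonal, 130 − (46 + 26 + 6 + (-14)) gives (1,1) = 66.
The remaining cell in row 1 is (1,5) = 130 − 100 = 30.
The remaining cell in column 5 is (3,5) = 130 − 132 = -2.
Anti-diagonal must total 130; the given cells sum to 108, so (5,1) = 22.
Row 5: 22 + 14 + 50 + (-14) + ? = 130, so (5,2) = 58.
Column 1 must total 130; the given cells sum to 76, so (3,1) = 54.
Column 2: 2 + 46 + 34 + 58 + ? = 130, so (3,2) = -10.

-10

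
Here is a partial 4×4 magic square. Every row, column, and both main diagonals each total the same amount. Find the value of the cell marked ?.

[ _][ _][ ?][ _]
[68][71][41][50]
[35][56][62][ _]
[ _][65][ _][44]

80

Row 2 is complete and sums to 230; that is the magic constant.
Row 3 must total 230; the given cells sum to 153, so (3,4) = 77.
The remaining cell in column 2 is (1,2) = 230 − 192 = 38.
Column 4 needs 230; the known cells sum to 171, so (1,4) = 59.
Main diagonal must total 230; the given cells sum to 177, so (1,1) = 53.
The remaining cell in anti-diagonal is (4,1) = 230 − 156 = 74.
The remaining cell in row 1 is (1,3) = 230 − 150 = 80.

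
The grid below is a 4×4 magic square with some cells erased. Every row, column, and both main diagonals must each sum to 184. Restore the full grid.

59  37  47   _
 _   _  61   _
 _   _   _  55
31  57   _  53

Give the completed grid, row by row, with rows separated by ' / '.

59 37 47 41 / 49 39 61 35 / 45 51 33 55 / 31 57 43 53

The remaining cell in row 1 is (1,4) = 184 − 143 = 41.
Row 4 must total 184; the given cells sum to 141, so (4,3) = 43.
Using column 3: 47 + 61 + 43 + ? → (3,3) = 184 − 151 = 33.
Column 4 needs 184; the known cells sum to 149, so (2,4) = 35.
Using main diagonal: 59 + 33 + 53 + ? → (2,2) = 184 − 145 = 39.
From anti-diagonal, 184 − (41 + 61 + 31) gives (3,2) = 51.
From row 2, 184 − (39 + 61 + 35) gives (2,1) = 49.
The remaining cell in row 3 is (3,1) = 184 − 139 = 45.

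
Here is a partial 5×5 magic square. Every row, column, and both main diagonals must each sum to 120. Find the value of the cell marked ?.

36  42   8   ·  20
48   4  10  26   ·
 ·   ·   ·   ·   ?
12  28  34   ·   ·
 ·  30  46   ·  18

44

Using row 1: 36 + 42 + 8 + 20 + ? → (1,4) = 120 − 106 = 14.
From row 2, 120 − (48 + 4 + 10 + 26) gives (2,5) = 32.
The remaining cell in column 2 is (3,2) = 120 − 104 = 16.
The remaining cell in column 3 is (3,3) = 120 − 98 = 22.
The remaining cell in main diagonal is (4,4) = 120 − 80 = 40.
The remaining cell in anti-diagonal is (5,1) = 120 − 96 = 24.
Using row 4: 12 + 28 + 34 + 40 + ? → (4,5) = 120 − 114 = 6.
Row 5 needs 120; the known cells sum to 118, so (5,4) = 2.
Column 1: 36 + 48 + 12 + 24 + ? = 120, so (3,1) = 0.
Using column 4: 14 + 26 + 40 + 2 + ? → (3,4) = 120 − 82 = 38.
From column 5, 120 − (20 + 32 + 6 + 18) gives (3,5) = 44.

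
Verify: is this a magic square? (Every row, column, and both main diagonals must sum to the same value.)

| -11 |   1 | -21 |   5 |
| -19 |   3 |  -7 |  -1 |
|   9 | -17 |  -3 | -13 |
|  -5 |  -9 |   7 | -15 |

Row 1: -11 + 1 + (-21) + 5 = -26.
Row 2: -19 + 3 + (-7) + (-1) = -24.
Row 3: 9 + (-17) + (-3) + (-13) = -24.
Row 4: -5 + (-9) + 7 + (-15) = -22.
Column 1: -11 + (-19) + 9 + (-5) = -26.
Column 2: 1 + 3 + (-17) + (-9) = -22.
Column 3: -21 + (-7) + (-3) + 7 = -24.
Column 4: 5 + (-1) + (-13) + (-15) = -24.
Main diagonal: -11 + 3 + (-3) + (-15) = -26.
Anti-diagonal: 5 + (-7) + (-17) + (-5) = -24.

No — column 1 sums to -26 but column 2 sums to -22.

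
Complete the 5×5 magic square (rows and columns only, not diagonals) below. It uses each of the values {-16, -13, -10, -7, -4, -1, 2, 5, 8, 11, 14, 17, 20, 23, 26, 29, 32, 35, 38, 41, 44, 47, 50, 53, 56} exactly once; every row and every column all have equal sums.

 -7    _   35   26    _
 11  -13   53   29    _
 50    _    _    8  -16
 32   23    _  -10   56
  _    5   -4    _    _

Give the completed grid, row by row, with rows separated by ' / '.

The 25 entries sum to 500, so each line sums to 500/5 = 100.
Row 2: 11 + (-13) + 53 + 29 + ? = 100, so (2,5) = 20.
From row 4, 100 − (32 + 23 + (-10) + 56) gives (4,3) = -1.
Column 1 must total 100; the given cells sum to 86, so (5,1) = 14.
Column 3 needs 100; the known cells sum to 83, so (3,3) = 17.
Column 4 must total 100; the given cells sum to 53, so (5,4) = 47.
From row 3, 100 − (50 + 17 + 8 + (-16)) gives (3,2) = 41.
Row 5 must total 100; the given cells sum to 62, so (5,5) = 38.
Column 2 must total 100; the given cells sum to 56, so (1,2) = 44.
The remaining cell in column 5 is (1,5) = 100 − 98 = 2.

-7 44 35 26 2 / 11 -13 53 29 20 / 50 41 17 8 -16 / 32 23 -1 -10 56 / 14 5 -4 47 38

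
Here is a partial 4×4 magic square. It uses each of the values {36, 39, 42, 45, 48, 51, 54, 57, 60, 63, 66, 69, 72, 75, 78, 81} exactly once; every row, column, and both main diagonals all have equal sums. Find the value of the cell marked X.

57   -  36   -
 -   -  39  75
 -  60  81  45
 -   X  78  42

The 16 entries sum to 936, so each line sums to 936/4 = 234.
Using row 3: 60 + 81 + 45 + ? → (3,1) = 234 − 186 = 48.
The remaining cell in column 4 is (1,4) = 234 − 162 = 72.
Main diagonal: 57 + 81 + 42 + ? = 234, so (2,2) = 54.
Anti-diagonal: 72 + 39 + 60 + ? = 234, so (4,1) = 63.
From row 1, 234 − (57 + 36 + 72) gives (1,2) = 69.
Using row 2: 54 + 39 + 75 + ? → (2,1) = 234 − 168 = 66.
Row 4 must total 234; the given cells sum to 183, so (4,2) = 51.

51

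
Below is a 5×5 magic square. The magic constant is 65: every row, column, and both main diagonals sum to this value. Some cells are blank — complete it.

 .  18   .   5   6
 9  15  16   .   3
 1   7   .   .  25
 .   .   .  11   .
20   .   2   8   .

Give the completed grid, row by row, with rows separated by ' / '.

From row 2, 65 − (9 + 15 + 16 + 3) gives (2,4) = 22.
Using column 4: 5 + 22 + 11 + 8 + ? → (3,4) = 65 − 46 = 19.
From row 3, 65 − (1 + 7 + 19 + 25) gives (3,3) = 13.
Anti-diagonal: 6 + 22 + 13 + 20 + ? = 65, so (4,2) = 4.
Column 2 must total 65; the given cells sum to 44, so (5,2) = 21.
Row 5: 20 + 21 + 2 + 8 + ? = 65, so (5,5) = 14.
Column 5 must total 65; the given cells sum to 48, so (4,5) = 17.
The remaining cell in main diagonal is (1,1) = 65 − 53 = 12.
Using row 1: 12 + 18 + 5 + 6 + ? → (1,3) = 65 − 41 = 24.
Using column 1: 12 + 9 + 1 + 20 + ? → (4,1) = 65 − 42 = 23.
Column 3: 24 + 16 + 13 + 2 + ? = 65, so (4,3) = 10.

12 18 24 5 6 / 9 15 16 22 3 / 1 7 13 19 25 / 23 4 10 11 17 / 20 21 2 8 14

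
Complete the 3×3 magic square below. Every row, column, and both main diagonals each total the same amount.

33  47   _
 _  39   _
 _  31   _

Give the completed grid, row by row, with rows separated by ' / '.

Column 2 is already complete: 47 + 39 + 31 = 117, so that is the magic constant.
The remaining cell in row 1 is (1,3) = 117 − 80 = 37.
Using main diagonal: 33 + 39 + ? → (3,3) = 117 − 72 = 45.
Using anti-diagonal: 37 + 39 + ? → (3,1) = 117 − 76 = 41.
Column 1: 33 + 41 + ? = 117, so (2,1) = 43.
The remaining cell in column 3 is (2,3) = 117 − 82 = 35.

33 47 37 / 43 39 35 / 41 31 45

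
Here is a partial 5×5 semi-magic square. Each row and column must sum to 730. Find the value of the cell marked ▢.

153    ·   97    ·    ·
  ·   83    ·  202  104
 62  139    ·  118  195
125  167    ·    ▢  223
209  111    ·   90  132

146

Row 3: 62 + 139 + 118 + 195 + ? = 730, so (3,3) = 216.
Row 5 needs 730; the known cells sum to 542, so (5,3) = 188.
Column 1 must total 730; the given cells sum to 549, so (2,1) = 181.
Column 2 needs 730; the known cells sum to 500, so (1,2) = 230.
Column 5: 104 + 195 + 223 + 132 + ? = 730, so (1,5) = 76.
Using row 1: 153 + 230 + 97 + 76 + ? → (1,4) = 730 − 556 = 174.
The remaining cell in row 2 is (2,3) = 730 − 570 = 160.
Column 3 needs 730; the known cells sum to 661, so (4,3) = 69.
From column 4, 730 − (174 + 202 + 118 + 90) gives (4,4) = 146.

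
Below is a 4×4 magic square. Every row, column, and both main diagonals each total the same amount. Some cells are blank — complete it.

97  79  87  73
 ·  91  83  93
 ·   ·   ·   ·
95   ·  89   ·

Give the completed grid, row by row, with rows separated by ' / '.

Row 1 is already complete: 97 + 79 + 87 + 73 = 336, so that is the magic constant.
From row 2, 336 − (91 + 83 + 93) gives (2,1) = 69.
The remaining cell in column 1 is (3,1) = 336 − 261 = 75.
Using column 3: 87 + 83 + 89 + ? → (3,3) = 336 − 259 = 77.
Using main diagonal: 97 + 91 + 77 + ? → (4,4) = 336 − 265 = 71.
Anti-diagonal: 73 + 83 + 95 + ? = 336, so (3,2) = 85.
Row 3 needs 336; the known cells sum to 237, so (3,4) = 99.
Using row 4: 95 + 89 + 71 + ? → (4,2) = 336 − 255 = 81.

97 79 87 73 / 69 91 83 93 / 75 85 77 99 / 95 81 89 71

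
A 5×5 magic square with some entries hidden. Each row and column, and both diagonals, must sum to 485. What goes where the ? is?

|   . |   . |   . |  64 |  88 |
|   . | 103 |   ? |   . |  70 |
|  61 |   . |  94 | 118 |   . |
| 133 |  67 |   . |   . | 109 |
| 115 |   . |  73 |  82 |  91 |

The remaining cell in row 5 is (5,2) = 485 − 361 = 124.
From column 5, 485 − (88 + 70 + 109 + 91) gives (3,5) = 127.
Anti-diagonal: 88 + 94 + 67 + 115 + ? = 485, so (2,4) = 121.
Row 3: 61 + 94 + 118 + 127 + ? = 485, so (3,2) = 85.
Column 2: 103 + 85 + 67 + 124 + ? = 485, so (1,2) = 106.
Column 4 must total 485; the given cells sum to 385, so (4,4) = 100.
The remaining cell in main diagonal is (1,1) = 485 − 388 = 97.
The remaining cell in row 1 is (1,3) = 485 − 355 = 130.
Row 4: 133 + 67 + 100 + 109 + ? = 485, so (4,3) = 76.
Column 1 needs 485; the known cells sum to 406, so (2,1) = 79.
From column 3, 485 − (130 + 94 + 76 + 73) gives (2,3) = 112.

112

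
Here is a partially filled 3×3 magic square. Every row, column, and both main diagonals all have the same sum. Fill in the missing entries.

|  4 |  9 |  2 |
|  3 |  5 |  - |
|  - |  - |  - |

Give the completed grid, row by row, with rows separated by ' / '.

4 9 2 / 3 5 7 / 8 1 6

Row 1 is already complete: 4 + 9 + 2 = 15, so that is the magic constant.
Row 2 must total 15; the given cells sum to 8, so (2,3) = 7.
Using column 1: 4 + 3 + ? → (3,1) = 15 − 7 = 8.
From column 2, 15 − (9 + 5) gives (3,2) = 1.
The remaining cell in column 3 is (3,3) = 15 − 9 = 6.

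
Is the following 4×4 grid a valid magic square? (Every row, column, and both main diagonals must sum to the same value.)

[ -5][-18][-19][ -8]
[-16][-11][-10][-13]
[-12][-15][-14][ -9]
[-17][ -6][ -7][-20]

Row 1: -5 + (-18) + (-19) + (-8) = -50.
Row 2: -16 + (-11) + (-10) + (-13) = -50.
Row 3: -12 + (-15) + (-14) + (-9) = -50.
Row 4: -17 + (-6) + (-7) + (-20) = -50.
Column 1: -5 + (-16) + (-12) + (-17) = -50.
Column 2: -18 + (-11) + (-15) + (-6) = -50.
Column 3: -19 + (-10) + (-14) + (-7) = -50.
Column 4: -8 + (-13) + (-9) + (-20) = -50.
Main diagonal: -5 + (-11) + (-14) + (-20) = -50.
Anti-diagonal: -8 + (-10) + (-15) + (-17) = -50.
All lines sum to -50.

Yes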